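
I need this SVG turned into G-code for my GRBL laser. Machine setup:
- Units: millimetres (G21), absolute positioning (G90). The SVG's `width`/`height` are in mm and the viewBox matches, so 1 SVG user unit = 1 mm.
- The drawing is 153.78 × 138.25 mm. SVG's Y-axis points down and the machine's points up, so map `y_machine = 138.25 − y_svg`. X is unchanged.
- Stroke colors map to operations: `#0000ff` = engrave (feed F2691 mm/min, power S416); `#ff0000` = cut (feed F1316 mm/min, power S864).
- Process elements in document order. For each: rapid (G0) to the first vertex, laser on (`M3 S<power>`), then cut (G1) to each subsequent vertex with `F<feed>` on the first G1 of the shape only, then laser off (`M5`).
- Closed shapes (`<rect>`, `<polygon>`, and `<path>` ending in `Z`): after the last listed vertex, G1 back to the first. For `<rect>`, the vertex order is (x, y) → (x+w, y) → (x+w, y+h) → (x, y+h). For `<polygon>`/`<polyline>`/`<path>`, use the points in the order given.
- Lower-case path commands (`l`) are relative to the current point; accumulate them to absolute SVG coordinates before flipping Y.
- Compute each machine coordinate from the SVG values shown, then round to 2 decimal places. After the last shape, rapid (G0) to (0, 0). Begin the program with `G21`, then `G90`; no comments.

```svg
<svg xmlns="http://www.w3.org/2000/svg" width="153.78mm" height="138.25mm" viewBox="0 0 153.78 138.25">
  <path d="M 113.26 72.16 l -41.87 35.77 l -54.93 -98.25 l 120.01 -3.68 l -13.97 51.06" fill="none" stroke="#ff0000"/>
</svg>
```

G21
G90
G0 X113.26 Y66.09
M3 S864
G1 X71.39 Y30.32 F1316
G1 X16.46 Y128.57
G1 X136.47 Y132.25
G1 X122.50 Y81.19
M5
G0 X0.00 Y0.00

viewBox `0 0 153.78 138.25` with mm width/height → 1 unit = 1 mm. Flip: y_m = 138.25 − y_svg.

**Shape 1** — `<path>` open polyline, stroke `#ff0000` → cut (S864, F1316). Machine vertices: (113.26,66.09) → (71.39,30.32) → (16.46,128.57) → (136.47,132.25) → (122.50,81.19). Open path.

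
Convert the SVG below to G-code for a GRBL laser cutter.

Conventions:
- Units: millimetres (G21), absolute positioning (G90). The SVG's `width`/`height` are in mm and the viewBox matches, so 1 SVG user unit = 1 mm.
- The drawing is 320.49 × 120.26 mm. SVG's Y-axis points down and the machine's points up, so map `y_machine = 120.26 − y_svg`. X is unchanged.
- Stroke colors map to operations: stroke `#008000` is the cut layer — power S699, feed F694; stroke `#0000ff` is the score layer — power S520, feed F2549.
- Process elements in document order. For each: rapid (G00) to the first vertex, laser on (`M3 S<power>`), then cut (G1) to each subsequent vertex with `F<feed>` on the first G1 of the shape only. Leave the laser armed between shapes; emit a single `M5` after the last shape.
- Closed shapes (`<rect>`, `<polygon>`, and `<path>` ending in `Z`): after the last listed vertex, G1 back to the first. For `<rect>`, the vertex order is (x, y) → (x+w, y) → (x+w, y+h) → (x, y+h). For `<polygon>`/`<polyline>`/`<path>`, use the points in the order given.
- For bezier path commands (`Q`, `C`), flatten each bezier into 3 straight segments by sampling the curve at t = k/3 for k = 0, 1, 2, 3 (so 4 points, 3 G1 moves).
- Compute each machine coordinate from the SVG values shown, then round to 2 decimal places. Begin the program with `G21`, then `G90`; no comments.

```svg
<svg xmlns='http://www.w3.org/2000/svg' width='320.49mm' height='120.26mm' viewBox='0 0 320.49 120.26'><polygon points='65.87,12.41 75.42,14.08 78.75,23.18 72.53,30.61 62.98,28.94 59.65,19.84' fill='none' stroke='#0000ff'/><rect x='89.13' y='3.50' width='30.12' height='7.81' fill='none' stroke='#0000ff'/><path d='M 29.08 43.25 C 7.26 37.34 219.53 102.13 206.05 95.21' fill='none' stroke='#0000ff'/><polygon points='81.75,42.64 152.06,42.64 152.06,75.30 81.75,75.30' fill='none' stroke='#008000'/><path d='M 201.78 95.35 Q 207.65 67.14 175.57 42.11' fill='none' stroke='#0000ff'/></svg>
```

G21
G90
G00 X65.87 Y107.85
M3 S520
G1 X75.42 Y106.18 F2549
G1 X78.75 Y97.08
G1 X72.53 Y89.65
G1 X62.98 Y91.32
G1 X59.65 Y100.42
G1 X65.87 Y107.85
G00 X89.13 Y116.76
M3 S520
G1 X119.25 Y116.76 F2549
G1 X119.25 Y108.95
G1 X89.13 Y108.95
G1 X89.13 Y116.76
G00 X29.08 Y77.01
M3 S520
G1 X68.26 Y64.63 F2549
G1 X161.31 Y36.76
G1 X206.05 Y25.05
G00 X81.75 Y77.62
M3 S699
G1 X152.06 Y77.62 F694
G1 X152.06 Y44.96
G1 X81.75 Y44.96
G1 X81.75 Y77.62
G00 X201.78 Y24.91
M3 S520
G1 X201.48 Y43.36 F2549
G1 X192.74 Y61.11
G1 X175.57 Y78.15
M5

viewBox `0 0 320.49 120.26` with mm width/height → 1 unit = 1 mm. Flip: y_m = 120.26 − y_svg.

**Shape 1** — `<polygon>` regular polygon, stroke `#0000ff` → score (S520, F2549). Machine vertices: (65.87,107.85) → (75.42,106.18) → (78.75,97.08) → (72.53,89.65) → (62.98,91.32) → (59.65,100.42) → (65.87,107.85). Closed: final G1 returns to the first vertex.

**Shape 2** — `<rect>` rectangle, stroke `#0000ff` → score (S520, F2549). Machine vertices: (89.13,116.76) → (119.25,116.76) → (119.25,108.95) → (89.13,108.95) → (89.13,116.76). Closed: final G1 returns to the first vertex.

**Shape 3** — `<path>` cubic bezier, stroke `#0000ff` → score (S520, F2549). Control points (SVG): P0=(29.08,43.25), P1=(7.26,37.34), P2=(219.53,102.13), P3=(206.05,95.21); sampled at t=k/3. Machine vertices: (29.08,77.01) → (68.26,64.63) → (161.31,36.76) → (206.05,25.05). Open path.

**Shape 4** — `<polygon>` rectangle, stroke `#008000` → cut (S699, F694). Machine vertices: (81.75,77.62) → (152.06,77.62) → (152.06,44.96) → (81.75,44.96) → (81.75,77.62). Closed: final G1 returns to the first vertex.

**Shape 5** — `<path>` quadratic bezier, stroke `#0000ff` → score (S520, F2549). Control points (SVG): P0=(201.78,95.35), P1=(207.65,67.14), P2=(175.57,42.11); sampled at t=k/3. Machine vertices: (201.78,24.91) → (201.48,43.36) → (192.74,61.11) → (175.57,78.15). Open path.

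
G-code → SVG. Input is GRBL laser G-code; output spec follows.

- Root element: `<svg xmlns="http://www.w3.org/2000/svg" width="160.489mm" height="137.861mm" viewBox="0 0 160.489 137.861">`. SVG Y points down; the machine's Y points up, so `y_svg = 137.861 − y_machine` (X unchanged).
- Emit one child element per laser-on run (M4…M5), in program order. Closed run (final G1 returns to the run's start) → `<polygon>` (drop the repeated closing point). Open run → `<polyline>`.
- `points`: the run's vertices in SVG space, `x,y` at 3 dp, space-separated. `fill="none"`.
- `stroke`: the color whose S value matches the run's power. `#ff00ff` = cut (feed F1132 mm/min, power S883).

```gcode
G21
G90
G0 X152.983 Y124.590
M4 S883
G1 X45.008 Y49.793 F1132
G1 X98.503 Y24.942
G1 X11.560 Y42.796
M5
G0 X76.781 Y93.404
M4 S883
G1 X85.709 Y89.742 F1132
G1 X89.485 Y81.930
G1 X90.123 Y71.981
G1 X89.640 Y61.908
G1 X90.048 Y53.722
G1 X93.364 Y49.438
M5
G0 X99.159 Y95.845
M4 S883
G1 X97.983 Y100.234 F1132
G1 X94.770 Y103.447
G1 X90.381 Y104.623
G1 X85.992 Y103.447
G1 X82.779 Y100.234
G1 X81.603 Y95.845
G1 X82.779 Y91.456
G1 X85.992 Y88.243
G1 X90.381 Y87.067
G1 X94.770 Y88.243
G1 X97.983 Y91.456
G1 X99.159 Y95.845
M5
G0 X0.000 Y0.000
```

Machine Y-up, SVG Y-down with viewBox height 137.861, so y_svg = 137.861 − y_machine; X carries over. Every run uses S883, so all elements get stroke `#ff00ff` (cut).

Run 1: The run is open, so emit a `<polyline>` with points (Y-flipped): 152.983,13.271 45.008,88.068 98.503,112.919 11.560,95.065.

Run 2: The run is open, so emit a `<polyline>` with points (Y-flipped): 76.781,44.457 85.709,48.119 89.485,55.931 90.123,65.880 89.640,75.953 90.048,84.139 93.364,88.423.

Run 3: The run returns to its start, so emit a `<polygon>` with points (Y-flipped): 99.159,42.016 97.983,37.627 94.770,34.414 90.381,33.238 85.992,34.414 82.779,37.627 81.603,42.016 82.779,46.405 85.992,49.618 90.381,50.794 94.770,49.618 97.983,46.405.

<svg xmlns="http://www.w3.org/2000/svg" width="160.489mm" height="137.861mm" viewBox="0 0 160.489 137.861">
  <polyline points="152.983,13.271 45.008,88.068 98.503,112.919 11.560,95.065" fill="none" stroke="#ff00ff"/>
  <polyline points="76.781,44.457 85.709,48.119 89.485,55.931 90.123,65.880 89.640,75.953 90.048,84.139 93.364,88.423" fill="none" stroke="#ff00ff"/>
  <polygon points="99.159,42.016 97.983,37.627 94.770,34.414 90.381,33.238 85.992,34.414 82.779,37.627 81.603,42.016 82.779,46.405 85.992,49.618 90.381,50.794 94.770,49.618 97.983,46.405" fill="none" stroke="#ff00ff"/>
</svg>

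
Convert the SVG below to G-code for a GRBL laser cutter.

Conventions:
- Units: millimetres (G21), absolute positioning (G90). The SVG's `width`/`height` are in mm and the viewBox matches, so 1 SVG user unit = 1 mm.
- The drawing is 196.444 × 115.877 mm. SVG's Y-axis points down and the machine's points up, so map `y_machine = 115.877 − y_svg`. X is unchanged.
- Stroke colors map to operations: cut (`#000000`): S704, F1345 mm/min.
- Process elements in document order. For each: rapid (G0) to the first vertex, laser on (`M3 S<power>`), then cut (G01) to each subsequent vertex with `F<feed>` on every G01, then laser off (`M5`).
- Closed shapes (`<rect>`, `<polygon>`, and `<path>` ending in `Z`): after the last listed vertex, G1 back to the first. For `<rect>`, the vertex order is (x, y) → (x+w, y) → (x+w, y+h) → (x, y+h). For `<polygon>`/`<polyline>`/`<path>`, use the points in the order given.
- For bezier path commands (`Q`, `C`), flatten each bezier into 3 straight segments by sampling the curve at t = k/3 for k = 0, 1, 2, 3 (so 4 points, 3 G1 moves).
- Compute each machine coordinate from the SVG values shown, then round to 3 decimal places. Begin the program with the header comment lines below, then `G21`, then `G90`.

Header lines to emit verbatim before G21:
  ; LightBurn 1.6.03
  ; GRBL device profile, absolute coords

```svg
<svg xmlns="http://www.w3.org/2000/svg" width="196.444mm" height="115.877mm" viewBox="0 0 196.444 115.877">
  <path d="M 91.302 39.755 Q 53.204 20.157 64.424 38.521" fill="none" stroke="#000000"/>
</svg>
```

; LightBurn 1.6.03
; GRBL device profile, absolute coords
G21
G90
G0 X91.302 Y76.122
M3 S704
G01 X71.383 Y84.969 F1345
G01 X62.424 Y85.381 F1345
G01 X64.424 Y77.356 F1345
M5

1 u = 1 mm; y_m = 115.877 − y.

[1] `<path>` quadratic bezier, #000000→cut S704 F1345: (91.302,76.122) → (71.383,84.969) → (62.424,85.381) → (64.424,77.356)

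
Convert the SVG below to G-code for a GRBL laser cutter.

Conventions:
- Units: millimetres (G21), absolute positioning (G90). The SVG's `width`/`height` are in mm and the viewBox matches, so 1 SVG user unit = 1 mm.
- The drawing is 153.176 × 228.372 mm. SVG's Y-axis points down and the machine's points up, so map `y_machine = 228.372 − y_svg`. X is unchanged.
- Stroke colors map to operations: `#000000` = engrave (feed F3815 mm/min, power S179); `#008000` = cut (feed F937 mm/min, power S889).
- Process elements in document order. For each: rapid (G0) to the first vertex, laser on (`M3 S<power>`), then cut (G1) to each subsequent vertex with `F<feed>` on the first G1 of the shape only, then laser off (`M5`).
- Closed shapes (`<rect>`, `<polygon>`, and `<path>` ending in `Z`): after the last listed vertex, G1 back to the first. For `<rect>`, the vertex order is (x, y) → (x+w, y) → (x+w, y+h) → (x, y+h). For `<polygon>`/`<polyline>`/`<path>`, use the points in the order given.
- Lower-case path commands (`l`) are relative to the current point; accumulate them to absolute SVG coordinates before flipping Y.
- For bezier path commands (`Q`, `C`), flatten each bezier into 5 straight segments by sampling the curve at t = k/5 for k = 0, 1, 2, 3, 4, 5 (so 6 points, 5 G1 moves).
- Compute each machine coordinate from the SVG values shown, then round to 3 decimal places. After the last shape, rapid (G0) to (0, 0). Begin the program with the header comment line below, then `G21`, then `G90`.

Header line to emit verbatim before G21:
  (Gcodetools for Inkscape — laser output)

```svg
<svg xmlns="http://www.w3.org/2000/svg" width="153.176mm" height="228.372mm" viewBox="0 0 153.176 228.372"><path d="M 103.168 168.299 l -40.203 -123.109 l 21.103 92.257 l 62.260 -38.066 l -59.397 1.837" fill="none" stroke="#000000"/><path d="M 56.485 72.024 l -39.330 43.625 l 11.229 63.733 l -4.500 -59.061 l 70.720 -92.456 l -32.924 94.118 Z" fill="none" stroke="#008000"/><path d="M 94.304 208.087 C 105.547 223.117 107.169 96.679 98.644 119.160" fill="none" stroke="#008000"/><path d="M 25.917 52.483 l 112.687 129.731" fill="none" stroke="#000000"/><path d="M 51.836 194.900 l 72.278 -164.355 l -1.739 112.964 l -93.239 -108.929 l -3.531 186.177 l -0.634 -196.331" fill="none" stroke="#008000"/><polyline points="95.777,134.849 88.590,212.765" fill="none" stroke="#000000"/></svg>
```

(Gcodetools for Inkscape — laser output)
G21
G90
G0 X103.168 Y60.073
M3 S179
G1 X62.965 Y183.182 F3815
G1 X84.068 Y90.925
G1 X146.328 Y128.991
G1 X86.931 Y127.154
M5
G0 X56.485 Y156.348
M3 S889
G1 X17.155 Y112.723 F937
G1 X28.384 Y48.990
G1 X23.884 Y108.051
G1 X94.604 Y200.507
G1 X61.680 Y106.389
G1 X56.485 Y156.348
M5
G0 X94.304 Y20.285
M3 S889
G1 X99.891 Y25.920 F937
G1 X103.144 Y51.569
G1 X104.037 Y83.293
G1 X102.546 Y107.153
G1 X98.644 Y109.212
M5
G0 X25.917 Y175.889
M3 S179
G1 X138.604 Y46.158 F3815
M5
G0 X51.836 Y33.472
M3 S889
G1 X124.114 Y197.827 F937
G1 X122.375 Y84.863
G1 X29.136 Y193.792
G1 X25.605 Y7.615
G1 X24.971 Y203.946
M5
G0 X95.777 Y93.523
M3 S179
G1 X88.590 Y15.607 F3815
M5
G0 X0.000 Y0.000

viewBox `0 0 153.176 228.372` with mm width/height → 1 unit = 1 mm. Flip: y_m = 228.372 − y_svg.

**Shape 1** — `<path>` open polyline, stroke `#000000` → engrave (S179, F3815). Machine vertices: (103.168,60.073) → (62.965,183.182) → (84.068,90.925) → (146.328,128.991) → (86.931,127.154). Open path.

**Shape 2** — `<path>` closed polygon, stroke `#008000` → cut (S889, F937). Machine vertices: (56.485,156.348) → (17.155,112.723) → (28.384,48.990) → (23.884,108.051) → (94.604,200.507) → (61.680,106.389) → (56.485,156.348). Closed: final G1 returns to the first vertex.

**Shape 3** — `<path>` cubic bezier, stroke `#008000` → cut (S889, F937). Control points (SVG): P0=(94.304,208.087), P1=(105.547,223.117), P2=(107.169,96.679), P3=(98.644,119.160); sampled at t=k/5. Machine vertices: (94.304,20.285) → (99.891,25.920) → (103.144,51.569) → (104.037,83.293) → (102.546,107.153) → (98.644,109.212). Open path.

**Shape 4** — `<path>` line segment, stroke `#000000` → engrave (S179, F3815). Machine vertices: (25.917,175.889) → (138.604,46.158). Open path.

**Shape 5** — `<path>` open polyline, stroke `#008000` → cut (S889, F937). Machine vertices: (51.836,33.472) → (124.114,197.827) → (122.375,84.863) → (29.136,193.792) → (25.605,7.615) → (24.971,203.946). Open path.

**Shape 6** — `<polyline>` line segment, stroke `#000000` → engrave (S179, F3815). Machine vertices: (95.777,93.523) → (88.590,15.607). Open path.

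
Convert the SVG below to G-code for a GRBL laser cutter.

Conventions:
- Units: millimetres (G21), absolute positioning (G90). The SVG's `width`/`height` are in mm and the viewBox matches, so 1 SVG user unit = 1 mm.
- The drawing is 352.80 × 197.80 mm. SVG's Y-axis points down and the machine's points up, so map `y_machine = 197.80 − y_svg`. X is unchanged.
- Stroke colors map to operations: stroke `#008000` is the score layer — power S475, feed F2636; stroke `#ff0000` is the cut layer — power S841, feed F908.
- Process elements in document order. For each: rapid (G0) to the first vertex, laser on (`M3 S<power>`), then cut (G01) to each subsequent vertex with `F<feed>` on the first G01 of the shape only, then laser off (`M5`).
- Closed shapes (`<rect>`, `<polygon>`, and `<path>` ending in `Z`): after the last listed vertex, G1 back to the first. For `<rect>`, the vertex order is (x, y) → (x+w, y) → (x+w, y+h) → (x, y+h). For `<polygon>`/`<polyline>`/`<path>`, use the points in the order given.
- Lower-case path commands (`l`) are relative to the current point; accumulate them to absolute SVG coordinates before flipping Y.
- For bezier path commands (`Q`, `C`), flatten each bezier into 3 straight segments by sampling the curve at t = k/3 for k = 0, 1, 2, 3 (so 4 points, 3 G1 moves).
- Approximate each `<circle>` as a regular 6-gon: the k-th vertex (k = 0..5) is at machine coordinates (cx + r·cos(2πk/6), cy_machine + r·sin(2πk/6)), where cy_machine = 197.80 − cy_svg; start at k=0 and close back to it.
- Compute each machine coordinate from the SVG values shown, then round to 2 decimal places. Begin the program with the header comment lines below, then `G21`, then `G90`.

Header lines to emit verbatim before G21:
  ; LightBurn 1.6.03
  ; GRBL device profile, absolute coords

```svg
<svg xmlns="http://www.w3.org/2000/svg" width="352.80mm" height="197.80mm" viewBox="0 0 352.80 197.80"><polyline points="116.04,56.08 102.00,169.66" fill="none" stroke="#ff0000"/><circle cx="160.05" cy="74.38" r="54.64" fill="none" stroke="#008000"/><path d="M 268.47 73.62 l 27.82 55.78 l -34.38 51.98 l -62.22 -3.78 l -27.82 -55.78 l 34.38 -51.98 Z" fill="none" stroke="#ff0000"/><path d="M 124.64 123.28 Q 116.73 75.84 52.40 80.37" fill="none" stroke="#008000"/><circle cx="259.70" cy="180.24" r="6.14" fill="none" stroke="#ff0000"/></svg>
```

1 u = 1 mm; y_m = 197.80 − y.

[1] `<polyline>` line segment, #ff0000→cut S841 F908: (116.04,141.72) → (102.00,28.14)

[2] `<circle>` circle, #008000→score S475 F2636: (214.69,123.42) → (187.37,170.74) → (132.73,170.74) → (105.41,123.42) → (132.73,76.10) → (187.37,76.10) → (214.69,123.42) (closed)

[3] `<path>` regular polygon, #ff0000→cut S841 F908: (268.47,124.18) → (296.29,68.40) → (261.91,16.42) → (199.69,20.20) → (171.87,75.98) → (206.25,127.96) → (268.47,124.18) (closed)

[4] `<path>` quadratic bezier, #008000→score S475 F2636: (124.64,74.52) → (113.10,100.37) → (89.02,114.68) → (52.40,117.43)

[5] `<circle>` circle, #ff0000→cut S841 F908: (265.84,17.56) → (262.77,22.88) → (256.63,22.88) → (253.56,17.56) → (256.63,12.24) → (262.77,12.24) → (265.84,17.56) (closed)

; LightBurn 1.6.03
; GRBL device profile, absolute coords
G21
G90
G0 X116.04 Y141.72
M3 S841
G01 X102.00 Y28.14 F908
M5
G0 X214.69 Y123.42
M3 S475
G01 X187.37 Y170.74 F2636
G01 X132.73 Y170.74
G01 X105.41 Y123.42
G01 X132.73 Y76.10
G01 X187.37 Y76.10
G01 X214.69 Y123.42
M5
G0 X268.47 Y124.18
M3 S841
G01 X296.29 Y68.40 F908
G01 X261.91 Y16.42
G01 X199.69 Y20.20
G01 X171.87 Y75.98
G01 X206.25 Y127.96
G01 X268.47 Y124.18
M5
G0 X124.64 Y74.52
M3 S475
G01 X113.10 Y100.37 F2636
G01 X89.02 Y114.68
G01 X52.40 Y117.43
M5
G0 X265.84 Y17.56
M3 S841
G01 X262.77 Y22.88 F908
G01 X256.63 Y22.88
G01 X253.56 Y17.56
G01 X256.63 Y12.24
G01 X262.77 Y12.24
G01 X265.84 Y17.56
M5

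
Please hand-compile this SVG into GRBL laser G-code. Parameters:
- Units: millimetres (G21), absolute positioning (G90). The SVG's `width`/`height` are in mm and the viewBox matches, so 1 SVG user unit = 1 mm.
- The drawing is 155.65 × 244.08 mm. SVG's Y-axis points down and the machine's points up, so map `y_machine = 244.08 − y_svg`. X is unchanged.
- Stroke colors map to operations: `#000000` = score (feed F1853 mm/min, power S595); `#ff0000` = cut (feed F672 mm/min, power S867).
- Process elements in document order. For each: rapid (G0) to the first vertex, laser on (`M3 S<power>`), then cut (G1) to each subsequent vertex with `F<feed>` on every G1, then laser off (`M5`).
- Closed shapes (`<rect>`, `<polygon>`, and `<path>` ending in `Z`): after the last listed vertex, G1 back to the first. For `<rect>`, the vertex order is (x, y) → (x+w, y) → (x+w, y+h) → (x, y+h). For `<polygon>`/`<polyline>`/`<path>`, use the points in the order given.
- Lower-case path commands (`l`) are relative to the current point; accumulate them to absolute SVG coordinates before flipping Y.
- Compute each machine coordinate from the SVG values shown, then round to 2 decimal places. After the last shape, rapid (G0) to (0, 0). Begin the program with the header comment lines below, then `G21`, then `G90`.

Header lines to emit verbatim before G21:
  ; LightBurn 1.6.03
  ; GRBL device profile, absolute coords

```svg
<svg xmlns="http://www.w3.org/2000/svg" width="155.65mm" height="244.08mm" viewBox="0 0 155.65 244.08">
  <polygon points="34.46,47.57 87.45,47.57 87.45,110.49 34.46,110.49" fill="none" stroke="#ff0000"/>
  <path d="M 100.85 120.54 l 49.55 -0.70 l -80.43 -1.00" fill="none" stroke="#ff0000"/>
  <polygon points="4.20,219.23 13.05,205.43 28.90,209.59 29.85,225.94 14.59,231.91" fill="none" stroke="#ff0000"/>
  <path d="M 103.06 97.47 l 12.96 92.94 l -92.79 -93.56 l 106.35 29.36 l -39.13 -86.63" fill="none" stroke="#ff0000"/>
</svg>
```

; LightBurn 1.6.03
; GRBL device profile, absolute coords
G21
G90
G0 X34.46 Y196.51
M3 S867
G1 X87.45 Y196.51 F672
G1 X87.45 Y133.59 F672
G1 X34.46 Y133.59 F672
G1 X34.46 Y196.51 F672
M5
G0 X100.85 Y123.54
M3 S867
G1 X150.40 Y124.24 F672
G1 X69.97 Y125.24 F672
M5
G0 X4.20 Y24.85
M3 S867
G1 X13.05 Y38.65 F672
G1 X28.90 Y34.49 F672
G1 X29.85 Y18.14 F672
G1 X14.59 Y12.17 F672
G1 X4.20 Y24.85 F672
M5
G0 X103.06 Y146.61
M3 S867
G1 X116.02 Y53.67 F672
G1 X23.23 Y147.23 F672
G1 X129.58 Y117.87 F672
G1 X90.45 Y204.50 F672
M5
G0 X0.00 Y0.00

1 u = 1 mm; y_m = 244.08 − y.

[1] `<polygon>` rectangle, #ff0000→cut S867 F672: (34.46,196.51) → (87.45,196.51) → (87.45,133.59) → (34.46,133.59) → (34.46,196.51) (closed)

[2] `<path>` open polyline, #ff0000→cut S867 F672: (100.85,123.54) → (150.40,124.24) → (69.97,125.24)

[3] `<polygon>` regular polygon, #ff0000→cut S867 F672: (4.20,24.85) → (13.05,38.65) → (28.90,34.49) → (29.85,18.14) → (14.59,12.17) → (4.20,24.85) (closed)

[4] `<path>` open polyline, #ff0000→cut S867 F672: (103.06,146.61) → (116.02,53.67) → (23.23,147.23) → (129.58,117.87) → (90.45,204.50)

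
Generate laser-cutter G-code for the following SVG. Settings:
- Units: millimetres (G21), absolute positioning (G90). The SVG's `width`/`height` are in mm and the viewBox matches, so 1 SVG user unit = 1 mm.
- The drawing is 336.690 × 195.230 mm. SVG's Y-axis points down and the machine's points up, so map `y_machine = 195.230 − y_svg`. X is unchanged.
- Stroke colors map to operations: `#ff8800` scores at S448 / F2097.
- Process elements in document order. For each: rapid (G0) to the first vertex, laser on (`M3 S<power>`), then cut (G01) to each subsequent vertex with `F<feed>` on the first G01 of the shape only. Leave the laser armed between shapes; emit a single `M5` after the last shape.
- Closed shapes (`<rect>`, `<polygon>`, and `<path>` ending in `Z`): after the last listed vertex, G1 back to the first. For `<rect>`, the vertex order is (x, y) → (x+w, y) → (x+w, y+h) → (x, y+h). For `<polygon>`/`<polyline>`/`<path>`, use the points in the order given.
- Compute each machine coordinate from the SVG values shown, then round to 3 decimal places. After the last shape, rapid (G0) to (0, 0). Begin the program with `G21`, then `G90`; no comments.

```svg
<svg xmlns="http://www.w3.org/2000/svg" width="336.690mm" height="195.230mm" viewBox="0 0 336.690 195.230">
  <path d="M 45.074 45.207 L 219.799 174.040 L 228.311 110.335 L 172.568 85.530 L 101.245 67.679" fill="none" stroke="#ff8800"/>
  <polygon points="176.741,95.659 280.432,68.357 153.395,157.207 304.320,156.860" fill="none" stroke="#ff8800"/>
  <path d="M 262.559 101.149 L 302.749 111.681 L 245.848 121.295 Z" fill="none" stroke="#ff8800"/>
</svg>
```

G21
G90
G0 X45.074 Y150.023
M3 S448
G01 X219.799 Y21.190 F2097
G01 X228.311 Y84.895
G01 X172.568 Y109.700
G01 X101.245 Y127.551
G0 X176.741 Y99.571
M3 S448
G01 X280.432 Y126.873 F2097
G01 X153.395 Y38.023
G01 X304.320 Y38.370
G01 X176.741 Y99.571
G0 X262.559 Y94.081
M3 S448
G01 X302.749 Y83.549 F2097
G01 X245.848 Y73.935
G01 X262.559 Y94.081
M5
G0 X0.000 Y0.000

1 u = 1 mm; y_m = 195.230 − y.

[1] `<path>` open polyline, #ff8800→score S448 F2097: (45.074,150.023) → (219.799,21.190) → (228.311,84.895) → (172.568,109.700) → (101.245,127.551)

[2] `<polygon>` closed polygon, #ff8800→score S448 F2097: (176.741,99.571) → (280.432,126.873) → (153.395,38.023) → (304.320,38.370) → (176.741,99.571) (closed)

[3] `<path>` closed polygon, #ff8800→score S448 F2097: (262.559,94.081) → (302.749,83.549) → (245.848,73.935) → (262.559,94.081) (closed)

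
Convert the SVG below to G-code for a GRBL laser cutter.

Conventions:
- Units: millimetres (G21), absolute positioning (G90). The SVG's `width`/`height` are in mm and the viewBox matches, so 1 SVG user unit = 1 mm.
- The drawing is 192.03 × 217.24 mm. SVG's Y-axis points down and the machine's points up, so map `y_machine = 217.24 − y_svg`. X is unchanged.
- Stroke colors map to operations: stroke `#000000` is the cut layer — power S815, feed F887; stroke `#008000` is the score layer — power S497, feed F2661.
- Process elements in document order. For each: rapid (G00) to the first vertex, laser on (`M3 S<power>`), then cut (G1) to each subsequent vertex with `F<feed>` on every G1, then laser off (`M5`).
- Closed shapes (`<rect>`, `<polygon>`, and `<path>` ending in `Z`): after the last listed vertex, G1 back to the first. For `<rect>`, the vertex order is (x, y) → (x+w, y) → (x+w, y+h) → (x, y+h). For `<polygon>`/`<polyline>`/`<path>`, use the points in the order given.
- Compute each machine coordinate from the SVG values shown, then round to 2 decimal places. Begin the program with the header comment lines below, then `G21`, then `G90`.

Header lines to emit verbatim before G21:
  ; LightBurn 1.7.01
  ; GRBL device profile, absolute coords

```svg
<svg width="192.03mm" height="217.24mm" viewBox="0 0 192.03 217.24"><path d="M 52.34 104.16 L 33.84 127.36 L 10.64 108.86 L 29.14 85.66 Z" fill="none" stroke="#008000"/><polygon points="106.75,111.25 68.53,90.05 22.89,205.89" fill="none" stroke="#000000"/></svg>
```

; LightBurn 1.7.01
; GRBL device profile, absolute coords
G21
G90
G00 X52.34 Y113.08
M3 S497
G1 X33.84 Y89.88 F2661
G1 X10.64 Y108.38 F2661
G1 X29.14 Y131.58 F2661
G1 X52.34 Y113.08 F2661
M5
G00 X106.75 Y105.99
M3 S815
G1 X68.53 Y127.19 F887
G1 X22.89 Y11.35 F887
G1 X106.75 Y105.99 F887
M5

Since the viewBox matches the mm dimensions, user units are millimetres directly. The only transform is the Y-flip y_m = 217.24 − y_svg.

Shape 1 is a regular polygon drawn with `<path>`. Its stroke #008000 means score at S497, F2661. After flipping Y the toolpath is (52.34,113.08) → (33.84,89.88) → (10.64,108.38) → (29.14,131.58) → (52.34,113.08), returning to the start.

Shape 2 is a closed polygon drawn with `<polygon>`. Its stroke #000000 means cut at S815, F887. After flipping Y the toolpath is (106.75,105.99) → (68.53,127.19) → (22.89,11.35) → (106.75,105.99), returning to the start.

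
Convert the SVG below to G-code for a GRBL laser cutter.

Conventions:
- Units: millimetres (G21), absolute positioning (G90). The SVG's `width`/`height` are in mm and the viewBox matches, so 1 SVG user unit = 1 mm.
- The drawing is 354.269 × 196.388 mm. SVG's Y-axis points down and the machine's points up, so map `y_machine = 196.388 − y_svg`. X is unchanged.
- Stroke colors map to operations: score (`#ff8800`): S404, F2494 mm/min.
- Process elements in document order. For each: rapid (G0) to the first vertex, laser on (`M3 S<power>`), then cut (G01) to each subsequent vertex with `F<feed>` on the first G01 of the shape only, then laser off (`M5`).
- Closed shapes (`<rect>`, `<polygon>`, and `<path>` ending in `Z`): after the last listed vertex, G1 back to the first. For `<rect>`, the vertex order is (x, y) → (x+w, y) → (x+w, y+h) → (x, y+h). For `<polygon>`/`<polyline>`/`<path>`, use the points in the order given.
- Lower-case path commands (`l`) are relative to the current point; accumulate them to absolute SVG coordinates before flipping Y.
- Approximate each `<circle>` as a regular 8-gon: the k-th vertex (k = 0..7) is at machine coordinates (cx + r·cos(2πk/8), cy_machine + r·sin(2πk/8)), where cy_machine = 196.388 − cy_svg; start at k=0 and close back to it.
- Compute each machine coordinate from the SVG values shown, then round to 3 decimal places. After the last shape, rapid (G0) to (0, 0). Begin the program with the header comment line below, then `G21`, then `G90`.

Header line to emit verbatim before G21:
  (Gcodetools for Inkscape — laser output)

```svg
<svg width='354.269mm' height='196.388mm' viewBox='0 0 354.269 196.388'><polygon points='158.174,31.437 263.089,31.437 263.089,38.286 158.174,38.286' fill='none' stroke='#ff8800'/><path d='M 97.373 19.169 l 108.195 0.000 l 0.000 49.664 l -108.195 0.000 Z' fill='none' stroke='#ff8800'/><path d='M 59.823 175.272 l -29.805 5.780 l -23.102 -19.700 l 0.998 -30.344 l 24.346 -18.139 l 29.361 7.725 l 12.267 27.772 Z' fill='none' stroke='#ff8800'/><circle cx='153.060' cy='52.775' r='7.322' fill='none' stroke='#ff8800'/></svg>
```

(Gcodetools for Inkscape — laser output)
G21
G90
G0 X158.174 Y164.951
M3 S404
G01 X263.089 Y164.951 F2494
G01 X263.089 Y158.102
G01 X158.174 Y158.102
G01 X158.174 Y164.951
M5
G0 X97.373 Y177.219
M3 S404
G01 X205.568 Y177.219 F2494
G01 X205.568 Y127.555
G01 X97.373 Y127.555
G01 X97.373 Y177.219
M5
G0 X59.823 Y21.116
M3 S404
G01 X30.018 Y15.336 F2494
G01 X6.916 Y35.036
G01 X7.914 Y65.380
G01 X32.260 Y83.519
G01 X61.621 Y75.794
G01 X73.888 Y48.022
G01 X59.823 Y21.116
M5
G0 X160.382 Y143.613
M3 S404
G01 X158.237 Y148.790 F2494
G01 X153.060 Y150.935
G01 X147.883 Y148.790
G01 X145.738 Y143.613
G01 X147.883 Y138.436
G01 X153.060 Y136.291
G01 X158.237 Y138.436
G01 X160.382 Y143.613
M5
G0 X0.000 Y0.000

viewBox `0 0 354.269 196.388` with mm width/height → 1 unit = 1 mm. Flip: y_m = 196.388 − y_svg.

**Shape 1** — `<polygon>` rectangle, stroke `#ff8800` → score (S404, F2494). Machine vertices: (158.174,164.951) → (263.089,164.951) → (263.089,158.102) → (158.174,158.102) → (158.174,164.951). Closed: final G1 returns to the first vertex.

**Shape 2** — `<path>` rectangle, stroke `#ff8800` → score (S404, F2494). Machine vertices: (97.373,177.219) → (205.568,177.219) → (205.568,127.555) → (97.373,127.555) → (97.373,177.219). Closed: final G1 returns to the first vertex.

**Shape 3** — `<path>` regular polygon, stroke `#ff8800` → score (S404, F2494). Machine vertices: (59.823,21.116) → (30.018,15.336) → (6.916,35.036) → (7.914,65.380) → (32.260,83.519) → (61.621,75.794) → (73.888,48.022) → (59.823,21.116). Closed: final G1 returns to the first vertex.

**Shape 4** — `<circle>` circle, stroke `#ff8800` → score (S404, F2494). Machine vertices: (160.382,143.613) → (158.237,148.790) → (153.060,150.935) → (147.883,148.790) → (145.738,143.613) → (147.883,138.436) → (153.060,136.291) → (158.237,138.436) → (160.382,143.613). Closed: final G1 returns to the first vertex.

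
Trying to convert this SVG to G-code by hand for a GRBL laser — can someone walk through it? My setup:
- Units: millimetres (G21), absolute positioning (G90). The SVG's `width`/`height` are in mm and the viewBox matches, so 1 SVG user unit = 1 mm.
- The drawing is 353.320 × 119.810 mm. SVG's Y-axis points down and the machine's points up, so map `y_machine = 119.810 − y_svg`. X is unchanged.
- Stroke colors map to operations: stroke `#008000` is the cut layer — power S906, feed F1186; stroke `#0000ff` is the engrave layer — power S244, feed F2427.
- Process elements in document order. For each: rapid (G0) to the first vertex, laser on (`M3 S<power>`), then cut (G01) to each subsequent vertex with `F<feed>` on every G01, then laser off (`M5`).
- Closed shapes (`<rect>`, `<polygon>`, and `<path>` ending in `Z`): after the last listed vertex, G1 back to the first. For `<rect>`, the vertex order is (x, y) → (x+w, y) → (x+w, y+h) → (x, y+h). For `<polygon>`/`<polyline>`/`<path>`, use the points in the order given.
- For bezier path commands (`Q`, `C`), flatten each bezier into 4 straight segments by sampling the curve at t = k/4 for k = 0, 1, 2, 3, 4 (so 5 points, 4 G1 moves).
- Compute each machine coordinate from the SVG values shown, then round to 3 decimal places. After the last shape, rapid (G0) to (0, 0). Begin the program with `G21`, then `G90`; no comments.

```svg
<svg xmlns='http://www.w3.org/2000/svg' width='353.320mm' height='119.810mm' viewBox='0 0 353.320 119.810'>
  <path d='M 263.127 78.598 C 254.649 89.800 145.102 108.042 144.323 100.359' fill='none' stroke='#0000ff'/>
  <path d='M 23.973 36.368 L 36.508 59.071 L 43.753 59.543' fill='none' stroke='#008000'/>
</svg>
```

viewBox `0 0 353.320 119.810` with mm width/height → 1 unit = 1 mm. Flip: y_m = 119.810 − y_svg.

**Shape 1** — `<path>` cubic bezier, stroke `#0000ff` → engrave (S244, F2427). Control points (SVG): P0=(263.127,78.598), P1=(254.649,89.800), P2=(145.102,108.042), P3=(144.323,100.359); sampled at t=k/4. Machine vertices: (263.127,41.212) → (241.097,32.006) → (200.838,23.250) → (162.023,18.035) → (144.323,19.451). Open path.

**Shape 2** — `<path>` open polyline, stroke `#008000` → cut (S906, F1186). Machine vertices: (23.973,83.442) → (36.508,60.739) → (43.753,60.267). Open path.

G21
G90
G0 X263.127 Y41.212
M3 S244
G01 X241.097 Y32.006 F2427
G01 X200.838 Y23.250 F2427
G01 X162.023 Y18.035 F2427
G01 X144.323 Y19.451 F2427
M5
G0 X23.973 Y83.442
M3 S906
G01 X36.508 Y60.739 F1186
G01 X43.753 Y60.267 F1186
M5
G0 X0.000 Y0.000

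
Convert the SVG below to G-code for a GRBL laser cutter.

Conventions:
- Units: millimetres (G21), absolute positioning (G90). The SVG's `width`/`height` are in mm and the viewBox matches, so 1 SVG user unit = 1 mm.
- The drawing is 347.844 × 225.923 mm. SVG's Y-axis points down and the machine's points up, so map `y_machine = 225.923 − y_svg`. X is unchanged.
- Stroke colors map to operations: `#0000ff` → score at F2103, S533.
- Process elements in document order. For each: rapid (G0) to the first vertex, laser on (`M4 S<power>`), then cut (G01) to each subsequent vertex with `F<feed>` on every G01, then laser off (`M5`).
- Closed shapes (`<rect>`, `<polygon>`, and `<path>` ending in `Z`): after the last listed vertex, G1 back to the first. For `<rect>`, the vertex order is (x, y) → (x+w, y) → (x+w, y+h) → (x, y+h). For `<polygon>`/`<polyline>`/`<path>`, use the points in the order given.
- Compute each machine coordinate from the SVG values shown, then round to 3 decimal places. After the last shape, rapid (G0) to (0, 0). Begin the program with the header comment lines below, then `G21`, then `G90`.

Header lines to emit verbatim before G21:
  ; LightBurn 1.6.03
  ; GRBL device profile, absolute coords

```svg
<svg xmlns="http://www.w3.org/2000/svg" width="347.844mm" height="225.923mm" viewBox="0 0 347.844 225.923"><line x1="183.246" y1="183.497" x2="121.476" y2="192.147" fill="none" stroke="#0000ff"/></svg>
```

; LightBurn 1.6.03
; GRBL device profile, absolute coords
G21
G90
G0 X183.246 Y42.426
M4 S533
G01 X121.476 Y33.776 F2103
M5
G0 X0.000 Y0.000

1 u = 1 mm; y_m = 225.923 − y.

[1] `<line>` line segment, #0000ff→score S533 F2103: (183.246,42.426) → (121.476,33.776)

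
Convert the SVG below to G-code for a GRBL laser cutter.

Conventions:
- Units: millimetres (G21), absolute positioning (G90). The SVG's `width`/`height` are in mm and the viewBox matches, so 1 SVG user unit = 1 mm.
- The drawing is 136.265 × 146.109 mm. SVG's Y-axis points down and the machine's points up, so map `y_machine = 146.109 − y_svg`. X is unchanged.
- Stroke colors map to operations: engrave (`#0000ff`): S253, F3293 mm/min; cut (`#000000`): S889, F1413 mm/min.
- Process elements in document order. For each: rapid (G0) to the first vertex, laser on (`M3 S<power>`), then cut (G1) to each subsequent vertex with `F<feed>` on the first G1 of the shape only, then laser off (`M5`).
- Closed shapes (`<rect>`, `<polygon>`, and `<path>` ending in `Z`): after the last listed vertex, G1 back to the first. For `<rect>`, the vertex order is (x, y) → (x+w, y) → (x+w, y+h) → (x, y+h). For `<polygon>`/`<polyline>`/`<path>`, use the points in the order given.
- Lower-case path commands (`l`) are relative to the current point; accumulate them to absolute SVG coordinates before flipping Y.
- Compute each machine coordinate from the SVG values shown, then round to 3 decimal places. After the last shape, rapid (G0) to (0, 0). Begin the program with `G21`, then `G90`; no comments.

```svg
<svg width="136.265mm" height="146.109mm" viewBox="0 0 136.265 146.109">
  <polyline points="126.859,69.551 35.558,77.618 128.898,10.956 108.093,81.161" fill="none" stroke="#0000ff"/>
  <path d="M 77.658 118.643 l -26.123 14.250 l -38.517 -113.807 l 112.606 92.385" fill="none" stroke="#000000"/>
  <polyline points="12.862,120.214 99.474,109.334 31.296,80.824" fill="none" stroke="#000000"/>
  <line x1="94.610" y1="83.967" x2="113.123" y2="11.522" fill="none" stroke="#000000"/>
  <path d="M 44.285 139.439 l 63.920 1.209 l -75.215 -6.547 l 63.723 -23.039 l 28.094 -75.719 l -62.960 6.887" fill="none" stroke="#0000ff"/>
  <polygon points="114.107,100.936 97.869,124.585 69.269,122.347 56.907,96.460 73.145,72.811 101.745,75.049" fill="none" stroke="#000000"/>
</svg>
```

G21
G90
G0 X126.859 Y76.558
M3 S253
G1 X35.558 Y68.491 F3293
G1 X128.898 Y135.153
G1 X108.093 Y64.948
M5
G0 X77.658 Y27.466
M3 S889
G1 X51.535 Y13.216 F1413
G1 X13.018 Y127.023
G1 X125.624 Y34.638
M5
G0 X12.862 Y25.895
M3 S889
G1 X99.474 Y36.775 F1413
G1 X31.296 Y65.285
M5
G0 X94.610 Y62.142
M3 S889
G1 X113.123 Y134.587 F1413
M5
G0 X44.285 Y6.670
M3 S253
G1 X108.205 Y5.461 F3293
G1 X32.990 Y12.008
G1 X96.713 Y35.047
G1 X124.807 Y110.766
G1 X61.847 Y103.879
M5
G0 X114.107 Y45.173
M3 S889
G1 X97.869 Y21.524 F1413
G1 X69.269 Y23.762
G1 X56.907 Y49.649
G1 X73.145 Y73.298
G1 X101.745 Y71.060
G1 X114.107 Y45.173
M5
G0 X0.000 Y0.000

Since the viewBox matches the mm dimensions, user units are millimetres directly. The only transform is the Y-flip y_m = 146.109 − y_svg.

Shape 1 is a open polyline drawn with `<polyline>`. Its stroke #0000ff means engrave at S253, F3293. After flipping Y the toolpath is (126.859,76.558) → (35.558,68.491) → (128.898,135.153) → (108.093,64.948).

Shape 2 is a open polyline drawn with `<path>`. Its stroke #000000 means cut at S889, F1413. After flipping Y the toolpath is (77.658,27.466) → (51.535,13.216) → (13.018,127.023) → (125.624,34.638).

Shape 3 is a open polyline drawn with `<polyline>`. Its stroke #000000 means cut at S889, F1413. After flipping Y the toolpath is (12.862,25.895) → (99.474,36.775) → (31.296,65.285).

Shape 4 is a line segment drawn with `<line>`. Its stroke #000000 means cut at S889, F1413. After flipping Y the toolpath is (94.610,62.142) → (113.123,134.587).

Shape 5 is a open polyline drawn with `<path>`. Its stroke #0000ff means engrave at S253, F3293. After flipping Y the toolpath is (44.285,6.670) → (108.205,5.461) → (32.990,12.008) → (96.713,35.047) → (124.807,110.766) → (61.847,103.879).

Shape 6 is a regular polygon drawn with `<polygon>`. Its stroke #000000 means cut at S889, F1413. After flipping Y the toolpath is (114.107,45.173) → (97.869,21.524) → (69.269,23.762) → (56.907,49.649) → (73.145,73.298) → (101.745,71.060) → (114.107,45.173), returning to the start.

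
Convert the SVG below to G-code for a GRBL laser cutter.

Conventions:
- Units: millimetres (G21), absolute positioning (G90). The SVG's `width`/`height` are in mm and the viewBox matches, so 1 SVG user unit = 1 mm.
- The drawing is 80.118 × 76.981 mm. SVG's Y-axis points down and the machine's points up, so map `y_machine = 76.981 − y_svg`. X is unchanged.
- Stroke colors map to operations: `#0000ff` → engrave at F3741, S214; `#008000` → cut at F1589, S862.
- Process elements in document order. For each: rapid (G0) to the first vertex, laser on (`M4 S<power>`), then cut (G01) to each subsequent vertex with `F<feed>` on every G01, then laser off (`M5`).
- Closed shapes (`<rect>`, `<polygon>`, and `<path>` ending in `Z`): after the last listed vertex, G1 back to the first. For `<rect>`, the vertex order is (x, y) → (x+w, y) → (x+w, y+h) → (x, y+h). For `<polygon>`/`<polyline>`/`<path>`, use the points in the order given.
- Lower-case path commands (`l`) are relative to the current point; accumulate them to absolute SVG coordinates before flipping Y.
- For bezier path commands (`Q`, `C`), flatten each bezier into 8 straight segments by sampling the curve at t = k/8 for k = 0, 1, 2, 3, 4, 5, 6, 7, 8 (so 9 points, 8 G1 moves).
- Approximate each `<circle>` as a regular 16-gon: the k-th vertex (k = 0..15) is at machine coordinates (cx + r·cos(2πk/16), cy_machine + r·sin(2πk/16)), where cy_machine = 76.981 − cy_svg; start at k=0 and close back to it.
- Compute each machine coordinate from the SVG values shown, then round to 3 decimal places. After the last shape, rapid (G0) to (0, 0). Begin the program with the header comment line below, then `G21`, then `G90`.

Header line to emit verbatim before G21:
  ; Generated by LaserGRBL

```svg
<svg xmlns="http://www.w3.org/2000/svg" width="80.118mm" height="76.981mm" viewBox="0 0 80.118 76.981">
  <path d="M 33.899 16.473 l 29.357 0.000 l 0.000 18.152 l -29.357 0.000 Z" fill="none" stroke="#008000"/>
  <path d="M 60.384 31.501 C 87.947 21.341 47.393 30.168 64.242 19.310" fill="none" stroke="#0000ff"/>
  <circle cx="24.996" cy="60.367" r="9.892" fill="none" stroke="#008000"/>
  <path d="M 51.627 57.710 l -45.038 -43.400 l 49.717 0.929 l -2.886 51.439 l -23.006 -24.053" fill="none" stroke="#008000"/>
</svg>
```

Since the viewBox matches the mm dimensions, user units are millimetres directly. The only transform is the Y-flip y_m = 76.981 − y_svg.

Shape 1 is a rectangle drawn with `<path>`. Its stroke #008000 means cut at S862, F1589. After flipping Y the toolpath is (33.899,60.508) → (63.256,60.508) → (63.256,42.356) → (33.899,42.356) → (33.899,60.508), returning to the start.

Shape 2 is a cubic bezier drawn with `<path>`. Its stroke #0000ff means engrave at S214, F3741. After flipping Y the toolpath is (60.384,45.480) → (67.772,48.476) → (70.246,50.144) → (69.275,50.939) → (66.331,51.314) → (62.885,51.721) → (60.407,52.614) → (60.369,54.446) → (64.242,57.671).

Shape 3 is a circle drawn with `<circle>`. Its stroke #008000 means cut at S862, F1589. After flipping Y the toolpath is (34.888,16.614) → (34.135,20.400) → (31.991,23.609) → (28.782,25.753) → (24.996,26.506) → (21.210,25.753) → (18.001,23.609) → (15.857,20.400) → (15.104,16.614) → (15.857,12.828) → (18.001,9.619) → (21.210,7.475) → (24.996,6.722) → (28.782,7.475) → (31.991,9.619) → (34.135,12.828) → (34.888,16.614), returning to the start.

Shape 4 is a open polyline drawn with `<path>`. Its stroke #008000 means cut at S862, F1589. After flipping Y the toolpath is (51.627,19.271) → (6.589,62.671) → (56.306,61.742) → (53.420,10.303) → (30.414,34.356).

; Generated by LaserGRBL
G21
G90
G0 X33.899 Y60.508
M4 S862
G01 X63.256 Y60.508 F1589
G01 X63.256 Y42.356 F1589
G01 X33.899 Y42.356 F1589
G01 X33.899 Y60.508 F1589
M5
G0 X60.384 Y45.480
M4 S214
G01 X67.772 Y48.476 F3741
G01 X70.246 Y50.144 F3741
G01 X69.275 Y50.939 F3741
G01 X66.331 Y51.314 F3741
G01 X62.885 Y51.721 F3741
G01 X60.407 Y52.614 F3741
G01 X60.369 Y54.446 F3741
G01 X64.242 Y57.671 F3741
M5
G0 X34.888 Y16.614
M4 S862
G01 X34.135 Y20.400 F1589
G01 X31.991 Y23.609 F1589
G01 X28.782 Y25.753 F1589
G01 X24.996 Y26.506 F1589
G01 X21.210 Y25.753 F1589
G01 X18.001 Y23.609 F1589
G01 X15.857 Y20.400 F1589
G01 X15.104 Y16.614 F1589
G01 X15.857 Y12.828 F1589
G01 X18.001 Y9.619 F1589
G01 X21.210 Y7.475 F1589
G01 X24.996 Y6.722 F1589
G01 X28.782 Y7.475 F1589
G01 X31.991 Y9.619 F1589
G01 X34.135 Y12.828 F1589
G01 X34.888 Y16.614 F1589
M5
G0 X51.627 Y19.271
M4 S862
G01 X6.589 Y62.671 F1589
G01 X56.306 Y61.742 F1589
G01 X53.420 Y10.303 F1589
G01 X30.414 Y34.356 F1589
M5
G0 X0.000 Y0.000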